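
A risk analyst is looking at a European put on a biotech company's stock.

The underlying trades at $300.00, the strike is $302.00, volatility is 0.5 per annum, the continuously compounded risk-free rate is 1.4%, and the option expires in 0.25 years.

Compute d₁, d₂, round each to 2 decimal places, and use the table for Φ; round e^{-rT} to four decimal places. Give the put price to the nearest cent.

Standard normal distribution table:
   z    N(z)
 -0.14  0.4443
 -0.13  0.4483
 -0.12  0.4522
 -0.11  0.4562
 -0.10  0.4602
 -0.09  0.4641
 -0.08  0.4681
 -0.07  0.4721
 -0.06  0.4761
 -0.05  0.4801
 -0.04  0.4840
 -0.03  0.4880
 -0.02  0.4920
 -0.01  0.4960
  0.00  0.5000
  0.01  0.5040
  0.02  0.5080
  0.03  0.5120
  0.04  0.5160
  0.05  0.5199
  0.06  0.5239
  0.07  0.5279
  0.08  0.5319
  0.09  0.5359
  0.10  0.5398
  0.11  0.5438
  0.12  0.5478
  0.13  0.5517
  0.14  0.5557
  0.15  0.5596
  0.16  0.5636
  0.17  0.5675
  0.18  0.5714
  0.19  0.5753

$30.37

T = 0.25;  σ√T = 0.2500
d₁ = [ln(300/302) + (0.014 + 0.5²/2)·0.25] / 0.2500 = [-0.0066 + 0.0348] / 0.2500 = 0.1124 → 0.11
d₂ = d₁ − σ√T = 0.1124 − 0.2500 = -0.1376 → -0.14
e^(−rT) = e^(−0.014·0.25) = 0.9965
P = 302·0.9965·N(0.14) − 300·N(-0.11) = 302·0.9965·0.5557 − 300·0.4562 = 167.2340 − 136.8600 = 30.3740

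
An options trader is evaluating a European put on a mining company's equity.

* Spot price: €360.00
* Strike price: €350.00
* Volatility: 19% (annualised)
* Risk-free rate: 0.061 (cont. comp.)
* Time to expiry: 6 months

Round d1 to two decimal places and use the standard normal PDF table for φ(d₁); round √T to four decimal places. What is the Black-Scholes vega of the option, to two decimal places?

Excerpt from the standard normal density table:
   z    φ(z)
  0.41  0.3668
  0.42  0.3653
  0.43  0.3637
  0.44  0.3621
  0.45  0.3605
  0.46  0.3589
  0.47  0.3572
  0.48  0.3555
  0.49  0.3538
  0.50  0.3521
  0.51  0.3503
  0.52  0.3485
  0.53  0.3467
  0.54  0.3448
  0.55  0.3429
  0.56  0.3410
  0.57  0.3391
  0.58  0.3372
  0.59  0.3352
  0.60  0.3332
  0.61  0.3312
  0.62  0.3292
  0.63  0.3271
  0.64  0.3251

89.63

σ√T = 0.19·√0.5 = 0.1344
d₁ = [ln(360/350) + (0.061 + 0.19²/2)·0.5] / 0.1344 = [0.0282 + 0.0395] / 0.1344 = 0.5039 ⇒ 0.50
√T = √0.5 = 0.7071
φ(d₁) = φ(0.50) = 0.3521
vega = S·φ(d₁)·√T = 360·0.3521·0.7071 = 89.6292
(The call has the same vega.)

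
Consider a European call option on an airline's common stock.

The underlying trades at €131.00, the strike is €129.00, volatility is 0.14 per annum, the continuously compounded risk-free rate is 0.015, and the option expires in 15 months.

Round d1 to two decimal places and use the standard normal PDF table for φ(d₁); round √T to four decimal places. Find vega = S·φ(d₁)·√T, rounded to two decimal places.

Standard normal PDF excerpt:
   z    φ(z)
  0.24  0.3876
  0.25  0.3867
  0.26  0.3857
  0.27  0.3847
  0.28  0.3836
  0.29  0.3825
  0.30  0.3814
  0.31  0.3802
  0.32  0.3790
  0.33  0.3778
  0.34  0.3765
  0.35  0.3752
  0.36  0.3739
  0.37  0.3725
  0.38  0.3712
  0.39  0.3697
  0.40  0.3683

T = 1.25;  σ√T = 0.1565
d₁ = [ln(131/129) + (0.015 + ½·0.14²)·1.25] / (σ√T) = (0.0154 + 0.0310) / 0.1565 = 0.2963 → 0.30
√T = √1.25 = 1.1180
φ(d₁) = φ(0.30) = 0.3814
vega = S·φ(d₁)·√T = 131·0.3814·1.1180 = 55.8591

55.86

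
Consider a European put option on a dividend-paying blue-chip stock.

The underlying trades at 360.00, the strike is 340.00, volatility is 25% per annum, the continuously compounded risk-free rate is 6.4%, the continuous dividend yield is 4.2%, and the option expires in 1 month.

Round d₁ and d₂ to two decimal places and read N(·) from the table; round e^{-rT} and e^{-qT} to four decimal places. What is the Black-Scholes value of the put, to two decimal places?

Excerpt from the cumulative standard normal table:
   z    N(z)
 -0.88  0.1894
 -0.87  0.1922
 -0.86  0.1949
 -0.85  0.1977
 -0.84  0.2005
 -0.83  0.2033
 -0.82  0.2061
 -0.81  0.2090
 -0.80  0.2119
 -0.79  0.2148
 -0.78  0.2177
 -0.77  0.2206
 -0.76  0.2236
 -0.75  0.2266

σ√T = 0.25·√0.08333 = 0.0722
d₁ = [ln(360/340) + (0.064 − 0.042 + 0.25²/2)·0.08333] / 0.0722 = [0.0572 + 0.0044] / 0.0722 = 0.8535 ≈ 0.85
d₂ = d₁ − σ√T = 0.8535 − 0.0722 = 0.7813 ≈ 0.78
exp(−qT) = exp(−0.042·0.08333) = 0.9965;  exp(−rT) = exp(−0.064·0.08333) = 0.9947
P = 340·0.9947·N(-0.78) − 360·0.9965·N(-0.85) = 340·0.9947·0.2177 − 360·0.9965·0.1977 = 73.6257 − 70.9229 = 2.7028

2.70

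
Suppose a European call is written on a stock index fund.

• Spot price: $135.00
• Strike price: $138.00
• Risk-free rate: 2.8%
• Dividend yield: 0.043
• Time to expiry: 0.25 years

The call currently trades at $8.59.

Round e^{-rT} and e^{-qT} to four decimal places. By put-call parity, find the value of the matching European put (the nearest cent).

$12.07

e^(−qT) = e^(−0.043·0.25) = 0.9893;  e^(−rT) = e^(−0.028·0.25) = 0.9930
Put-call parity: C − P = S·e^(−qT) − K·e^(−rT) = 135·0.9893 − 138·0.9930 = 133.5555 − 137.0340 = -3.4785
P = C − (C − P) = 8.59 − (-3.4785) = 12.0685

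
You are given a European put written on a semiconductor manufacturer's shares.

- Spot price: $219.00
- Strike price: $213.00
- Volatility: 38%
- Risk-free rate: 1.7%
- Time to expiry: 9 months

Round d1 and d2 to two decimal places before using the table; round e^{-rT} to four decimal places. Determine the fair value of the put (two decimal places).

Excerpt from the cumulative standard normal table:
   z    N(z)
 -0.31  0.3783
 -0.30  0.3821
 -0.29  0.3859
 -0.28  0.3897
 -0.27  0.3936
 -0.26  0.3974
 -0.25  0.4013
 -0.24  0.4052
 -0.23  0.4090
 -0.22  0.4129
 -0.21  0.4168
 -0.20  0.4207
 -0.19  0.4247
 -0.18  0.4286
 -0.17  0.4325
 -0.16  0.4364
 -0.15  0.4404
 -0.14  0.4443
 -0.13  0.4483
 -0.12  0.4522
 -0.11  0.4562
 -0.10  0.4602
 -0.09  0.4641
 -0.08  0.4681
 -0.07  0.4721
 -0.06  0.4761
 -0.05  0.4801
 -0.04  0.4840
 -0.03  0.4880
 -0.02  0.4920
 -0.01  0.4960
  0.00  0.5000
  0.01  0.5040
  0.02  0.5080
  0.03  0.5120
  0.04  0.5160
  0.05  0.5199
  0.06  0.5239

$24.00

σ√T = 0.38·√0.75 = 0.3291
d₁ = [ln(219/213) + (0.017 + ½·0.38²)·0.75] / (σ√T) = (0.0278 + 0.0669) / 0.3291 = 0.2877 ⇒ 0.29
d₂ = 0.2877 − 0.3291 = -0.0414 ⇒ -0.04
exp(−rT) = exp(−0.017·0.75) = 0.9873
N(−d₂) = N(0.04) = 0.5160;  N(−d₁) = N(-0.29) = 0.3859
P = 213·0.9873·0.5160 − 219·0.3859 = 108.5122 − 84.5121 = 24.0001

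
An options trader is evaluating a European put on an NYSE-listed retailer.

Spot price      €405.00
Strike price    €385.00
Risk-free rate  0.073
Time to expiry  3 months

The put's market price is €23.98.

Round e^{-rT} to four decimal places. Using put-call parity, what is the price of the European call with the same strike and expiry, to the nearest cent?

€50.95

exp(−rT) = exp(−0.073·0.25) = 0.9819
Put-call parity: C − P = S − K·e^(−rT) = 405 − 385·0.9819 = 405 − 378.0315 = 26.9685
C = P + (C − P) = 23.98 + (26.9685) = 50.9485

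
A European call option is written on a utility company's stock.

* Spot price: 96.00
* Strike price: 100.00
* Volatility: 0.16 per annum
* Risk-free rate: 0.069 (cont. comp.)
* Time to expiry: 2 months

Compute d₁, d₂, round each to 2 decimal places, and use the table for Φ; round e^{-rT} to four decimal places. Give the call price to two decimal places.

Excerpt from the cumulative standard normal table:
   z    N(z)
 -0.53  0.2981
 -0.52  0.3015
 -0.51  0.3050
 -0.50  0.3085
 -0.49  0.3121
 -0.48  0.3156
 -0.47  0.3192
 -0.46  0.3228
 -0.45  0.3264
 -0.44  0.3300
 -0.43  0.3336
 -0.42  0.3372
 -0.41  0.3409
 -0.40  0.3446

T = 0.1667;  σ√T = 0.0653
d₁ = [ln(96/100) + (0.069 + 0.16²/2)·0.1667] / 0.0653 = [-0.0408 + 0.0136] / 0.0653 = -0.4162 which rounds to -0.42
d₂ = d₁ − σ√T = -0.4162 − 0.0653 = -0.4816 which rounds to -0.48
exp(−rT) = exp(−0.069·0.1667) = 0.9886
N(d₁) = N(-0.42) = 0.3372;  N(d₂) = N(-0.48) = 0.3156
C = 96·0.3372 − 100·0.9886·0.3156 = 32.3712 − 31.2002 = 1.1710

1.17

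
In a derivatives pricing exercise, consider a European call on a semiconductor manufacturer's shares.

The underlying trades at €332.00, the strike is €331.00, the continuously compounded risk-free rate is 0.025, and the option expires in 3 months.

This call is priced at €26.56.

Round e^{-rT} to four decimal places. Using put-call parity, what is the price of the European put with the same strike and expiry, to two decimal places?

exp(−rT) = exp(−0.025·0.25) = 0.9938
Put-call parity: C − P = S − K·e^(−rT) = 332 − 331·0.9938 = 332 − 328.9478 = 3.0522
P = C − (C − P) = 26.56 − (3.0522) = 23.5078

€23.51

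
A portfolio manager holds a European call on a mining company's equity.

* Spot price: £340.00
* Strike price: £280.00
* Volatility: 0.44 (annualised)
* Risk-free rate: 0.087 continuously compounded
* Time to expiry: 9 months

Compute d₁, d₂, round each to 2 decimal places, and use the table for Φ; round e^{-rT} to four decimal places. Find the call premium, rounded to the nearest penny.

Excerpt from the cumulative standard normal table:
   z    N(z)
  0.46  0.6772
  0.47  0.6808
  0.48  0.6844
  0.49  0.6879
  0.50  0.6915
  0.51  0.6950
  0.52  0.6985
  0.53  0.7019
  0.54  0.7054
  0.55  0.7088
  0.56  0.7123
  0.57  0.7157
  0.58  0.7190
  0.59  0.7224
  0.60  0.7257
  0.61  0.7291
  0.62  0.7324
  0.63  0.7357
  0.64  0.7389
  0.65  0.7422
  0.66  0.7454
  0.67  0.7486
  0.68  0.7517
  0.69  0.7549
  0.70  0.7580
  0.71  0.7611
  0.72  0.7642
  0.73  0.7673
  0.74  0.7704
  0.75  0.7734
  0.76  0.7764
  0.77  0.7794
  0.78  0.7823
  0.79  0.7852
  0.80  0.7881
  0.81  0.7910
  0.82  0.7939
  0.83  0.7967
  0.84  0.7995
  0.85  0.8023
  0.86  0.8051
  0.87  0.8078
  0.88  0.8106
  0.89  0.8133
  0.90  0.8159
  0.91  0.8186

£94.21

σ√T = 0.44 × 0.8660 = 0.3811
d₁ = [ln(340/280) + (0.087 + ½·0.44²)·0.75] / (σ√T) = (0.1942 + 0.1379) / 0.3811 = 0.8713 ≈ 0.87
d₂ = 0.8713 − 0.3811 = 0.4902 ≈ 0.49
e^(−rT) = e^(−0.087·0.75) = 0.9368
N(d₁) = N(0.87) = 0.8078;  N(d₂) = N(0.49) = 0.6879
C = 340·0.8078 − 280·0.9368·0.6879 = 274.6520 − 180.4389 = 94.2131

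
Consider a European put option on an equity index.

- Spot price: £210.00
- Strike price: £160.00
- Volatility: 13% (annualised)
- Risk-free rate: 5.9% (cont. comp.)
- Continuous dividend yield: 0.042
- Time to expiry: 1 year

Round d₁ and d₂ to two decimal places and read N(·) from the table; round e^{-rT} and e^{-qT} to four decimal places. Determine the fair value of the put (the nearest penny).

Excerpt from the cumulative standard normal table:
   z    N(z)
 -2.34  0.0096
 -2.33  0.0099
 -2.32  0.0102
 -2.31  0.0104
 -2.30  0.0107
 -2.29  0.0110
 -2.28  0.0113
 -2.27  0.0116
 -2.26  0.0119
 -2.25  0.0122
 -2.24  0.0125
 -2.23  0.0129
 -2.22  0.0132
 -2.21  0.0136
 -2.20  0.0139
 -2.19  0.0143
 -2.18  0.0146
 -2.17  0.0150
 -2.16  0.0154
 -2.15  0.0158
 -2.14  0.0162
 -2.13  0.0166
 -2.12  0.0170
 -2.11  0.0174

T = 1;  σ√T = 0.1300
d₁ = [ln(210/160) + (0.059 − 0.042 + 0.13²/2)·1] / 0.1300 = [0.2719 + 0.0254] / 0.1300 = 2.2876 ⇒ 2.29
d₂ = d₁ − σ√T = 2.2876 − 0.1300 = 2.1576 ⇒ 2.16
exp(−qT) = exp(−0.042·1) = 0.9589;  exp(−rT) = exp(−0.059·1) = 0.9427
N(−d₂) = N(-2.16) = 0.0154;  N(−d₁) = N(-2.29) = 0.0110
P = 160·0.9427·0.0154 − 210·0.9589·0.0110 = 2.3228 − 2.2151 = 0.1078

£0.11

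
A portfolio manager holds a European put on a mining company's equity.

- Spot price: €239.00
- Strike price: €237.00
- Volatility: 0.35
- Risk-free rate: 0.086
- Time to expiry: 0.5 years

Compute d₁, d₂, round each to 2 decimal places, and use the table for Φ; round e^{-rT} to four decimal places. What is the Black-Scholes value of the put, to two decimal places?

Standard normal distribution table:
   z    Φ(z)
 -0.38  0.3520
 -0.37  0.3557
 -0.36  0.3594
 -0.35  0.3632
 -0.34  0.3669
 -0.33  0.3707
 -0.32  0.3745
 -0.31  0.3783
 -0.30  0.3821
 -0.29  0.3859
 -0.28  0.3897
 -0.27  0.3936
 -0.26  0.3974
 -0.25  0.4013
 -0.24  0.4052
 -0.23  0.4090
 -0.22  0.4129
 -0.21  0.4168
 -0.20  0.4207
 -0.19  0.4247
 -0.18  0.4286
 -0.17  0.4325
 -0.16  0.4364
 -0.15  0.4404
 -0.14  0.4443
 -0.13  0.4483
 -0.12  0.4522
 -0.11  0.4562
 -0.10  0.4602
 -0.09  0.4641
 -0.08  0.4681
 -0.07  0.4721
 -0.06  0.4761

σ√T = 0.35·√0.5 = 0.2475
ln(S/K) + (r + σ²/2)T = ln(239/237) + (0.086 + 0.35²/2)·0.5 = 0.0084 + 0.0736 = 0.0820
d₁ = 0.0820 / 0.2475 = 0.3314 which rounds to 0.33
d₂ = d₁ − σ√T = 0.3314 − 0.2475 = 0.0840 which rounds to 0.08
e^(−rT) = e^(−0.086·0.5) = 0.9579
N(−d₂) = N(-0.08) = 0.4681;  N(−d₁) = N(-0.33) = 0.3707
P = 237·0.9579·0.4681 − 239·0.3707 = 106.2691 − 88.5973 = 17.6718

€17.67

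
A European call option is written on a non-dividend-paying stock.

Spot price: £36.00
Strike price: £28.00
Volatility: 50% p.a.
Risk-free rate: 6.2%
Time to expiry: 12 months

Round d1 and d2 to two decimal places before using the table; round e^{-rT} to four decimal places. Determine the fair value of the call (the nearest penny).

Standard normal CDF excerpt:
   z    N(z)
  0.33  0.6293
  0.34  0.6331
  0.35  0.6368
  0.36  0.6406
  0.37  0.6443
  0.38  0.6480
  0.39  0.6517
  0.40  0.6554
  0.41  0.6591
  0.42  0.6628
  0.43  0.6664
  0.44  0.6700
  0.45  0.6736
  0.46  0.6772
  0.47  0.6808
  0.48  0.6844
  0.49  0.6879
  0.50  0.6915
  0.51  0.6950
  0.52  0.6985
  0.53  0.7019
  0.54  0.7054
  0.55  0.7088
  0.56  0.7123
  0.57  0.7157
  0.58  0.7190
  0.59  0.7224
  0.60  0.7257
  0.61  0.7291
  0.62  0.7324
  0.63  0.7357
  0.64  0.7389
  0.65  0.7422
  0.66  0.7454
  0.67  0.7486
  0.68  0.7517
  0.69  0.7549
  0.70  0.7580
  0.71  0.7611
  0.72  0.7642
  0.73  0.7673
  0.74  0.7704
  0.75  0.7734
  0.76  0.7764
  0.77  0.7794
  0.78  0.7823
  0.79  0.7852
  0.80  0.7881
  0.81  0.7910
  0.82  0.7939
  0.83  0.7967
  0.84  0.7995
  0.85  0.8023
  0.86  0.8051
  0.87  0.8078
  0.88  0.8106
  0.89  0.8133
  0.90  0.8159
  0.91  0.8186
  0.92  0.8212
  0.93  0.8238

£12.13

T = 1;  σ√T = 0.5000
d₁ = [ln(36/28) + (0.062 + 0.5²/2)·1] / 0.5000 = [0.2513 + 0.1870] / 0.5000 = 0.8766 ≈ 0.88
d₂ = d₁ − σ√T = 0.8766 − 0.5000 = 0.3766 ≈ 0.38
e^(−rT) = e^(−0.062·1) = 0.9399
N(d₁) = N(0.88) = 0.8106;  N(d₂) = N(0.38) = 0.6480
C = 36·0.8106 − 28·0.9399·0.6480 = 29.1816 − 17.0535 = 12.1281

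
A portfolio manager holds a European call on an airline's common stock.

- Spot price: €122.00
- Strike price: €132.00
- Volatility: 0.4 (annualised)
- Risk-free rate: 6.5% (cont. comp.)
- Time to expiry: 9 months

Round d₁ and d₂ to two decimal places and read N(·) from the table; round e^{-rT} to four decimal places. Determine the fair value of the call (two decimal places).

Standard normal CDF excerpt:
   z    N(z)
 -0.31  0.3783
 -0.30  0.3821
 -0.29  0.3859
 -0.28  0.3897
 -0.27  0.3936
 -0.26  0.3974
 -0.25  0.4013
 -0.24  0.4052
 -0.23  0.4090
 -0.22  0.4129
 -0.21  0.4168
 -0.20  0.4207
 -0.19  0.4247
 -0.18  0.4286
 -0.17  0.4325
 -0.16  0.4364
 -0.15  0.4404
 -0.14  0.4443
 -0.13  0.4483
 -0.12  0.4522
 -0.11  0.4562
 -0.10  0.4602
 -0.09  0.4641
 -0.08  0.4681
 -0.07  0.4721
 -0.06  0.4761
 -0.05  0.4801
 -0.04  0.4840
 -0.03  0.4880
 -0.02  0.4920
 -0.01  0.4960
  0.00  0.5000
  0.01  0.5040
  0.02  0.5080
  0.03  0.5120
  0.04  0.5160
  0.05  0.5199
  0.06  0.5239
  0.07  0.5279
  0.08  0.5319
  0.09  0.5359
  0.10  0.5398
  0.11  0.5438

σ√T = 0.4·√0.75 = 0.3464
d₁ = [ln(122/132) + (0.065 + 0.4²/2)·0.75] / 0.3464 = [-0.0788 + 0.1088] / 0.3464 = 0.0865 ⇒ 0.09
d₂ = d₁ − σ√T = 0.0865 − 0.3464 = -0.2599 ⇒ -0.26
e^(−rT) = e^(−0.065·0.75) = 0.9524
C = 122·N(0.09) − 132·0.9524·N(-0.26) = 122·0.5359 − 132·0.9524·0.3974 = 65.3798 − 49.9599 = 15.4199

€15.42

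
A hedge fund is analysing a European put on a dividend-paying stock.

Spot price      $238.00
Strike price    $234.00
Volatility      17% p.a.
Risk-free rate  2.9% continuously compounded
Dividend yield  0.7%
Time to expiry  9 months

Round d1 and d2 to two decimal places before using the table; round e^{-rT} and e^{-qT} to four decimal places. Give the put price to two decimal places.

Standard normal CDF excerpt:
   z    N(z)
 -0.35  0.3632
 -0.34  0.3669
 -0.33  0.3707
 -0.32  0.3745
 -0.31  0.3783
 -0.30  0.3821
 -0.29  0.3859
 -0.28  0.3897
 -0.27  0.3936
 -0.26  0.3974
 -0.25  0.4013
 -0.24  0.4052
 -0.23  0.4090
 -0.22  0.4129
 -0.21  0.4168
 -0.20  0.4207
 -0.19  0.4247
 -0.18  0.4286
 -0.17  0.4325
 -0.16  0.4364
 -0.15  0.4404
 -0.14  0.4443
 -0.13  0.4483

σ√T = 0.17 × 0.8660 = 0.1472
ln(S/K) + (r − q + σ²/2)T = ln(238/234) + (0.029 − 0.007 + 0.17²/2)·0.75 = 0.0169 + 0.0273 = 0.0443
d₁ = 0.0443 / 0.1472 = 0.3008 ⇒ 0.30
d₂ = d₁ − σ√T = 0.3008 − 0.1472 = 0.1536 ⇒ 0.15
e^(−qT) = e^(−0.007·0.75) = 0.9948;  e^(−rT) = e^(−0.029·0.75) = 0.9785
P = 234·0.9785·N(-0.15) − 238·0.9948·N(-0.30) = 234·0.9785·0.4404 − 238·0.9948·0.3821 = 100.8379 − 90.4669 = 10.3710

$10.37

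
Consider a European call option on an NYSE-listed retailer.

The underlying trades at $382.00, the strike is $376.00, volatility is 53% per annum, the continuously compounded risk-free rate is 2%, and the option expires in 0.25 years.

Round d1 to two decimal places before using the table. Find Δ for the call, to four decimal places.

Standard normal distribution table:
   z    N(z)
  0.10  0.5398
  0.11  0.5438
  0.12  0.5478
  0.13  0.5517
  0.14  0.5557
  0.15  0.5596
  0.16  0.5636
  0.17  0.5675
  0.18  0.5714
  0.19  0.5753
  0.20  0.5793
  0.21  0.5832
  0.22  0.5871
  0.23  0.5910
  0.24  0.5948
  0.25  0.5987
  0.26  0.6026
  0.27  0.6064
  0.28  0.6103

0.5832

σ√T = 0.53·√0.25 = 0.2650
ln(S/K) + (r + σ²/2)T = ln(382/376) + (0.02 + 0.53²/2)·0.25 = 0.0158 + 0.0401 = 0.0559
d₁ = 0.0559 / 0.2650 = 0.2111 ≈ 0.21
N(d₁) = N(0.21) = 0.5832
Δ_call = N(d₁) = 0.5832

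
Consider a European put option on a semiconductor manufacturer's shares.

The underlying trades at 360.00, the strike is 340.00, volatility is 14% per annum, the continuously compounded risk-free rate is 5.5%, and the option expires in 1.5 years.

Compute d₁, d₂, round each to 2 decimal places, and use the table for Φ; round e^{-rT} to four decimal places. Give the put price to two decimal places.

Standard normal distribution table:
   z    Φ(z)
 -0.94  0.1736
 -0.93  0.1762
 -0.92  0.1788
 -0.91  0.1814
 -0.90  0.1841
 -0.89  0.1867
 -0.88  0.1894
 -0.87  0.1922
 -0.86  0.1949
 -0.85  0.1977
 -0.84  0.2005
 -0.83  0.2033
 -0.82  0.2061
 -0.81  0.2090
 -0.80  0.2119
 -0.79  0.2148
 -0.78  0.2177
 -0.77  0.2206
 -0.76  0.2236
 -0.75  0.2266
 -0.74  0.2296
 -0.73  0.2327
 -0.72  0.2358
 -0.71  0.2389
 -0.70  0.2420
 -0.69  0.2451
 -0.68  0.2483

6.58

σ√T = 0.14·√1.5 = 0.1715
ln(S/K) + (r + σ²/2)T = ln(360/340) + (0.055 + 0.14²/2)·1.5 = 0.0572 + 0.0972 = 0.1544
d₁ = 0.1544 / 0.1715 = 0.9002 → 0.90
d₂ = d₁ − σ√T = 0.9002 − 0.1715 = 0.7288 → 0.73
exp(−rT) = exp(−0.055·1.5) = 0.9208
N(−d₂) = N(-0.73) = 0.2327;  N(−d₁) = N(-0.90) = 0.1841
P = 340·0.9208·0.2327 − 360·0.1841 = 72.8519 − 66.2760 = 6.5759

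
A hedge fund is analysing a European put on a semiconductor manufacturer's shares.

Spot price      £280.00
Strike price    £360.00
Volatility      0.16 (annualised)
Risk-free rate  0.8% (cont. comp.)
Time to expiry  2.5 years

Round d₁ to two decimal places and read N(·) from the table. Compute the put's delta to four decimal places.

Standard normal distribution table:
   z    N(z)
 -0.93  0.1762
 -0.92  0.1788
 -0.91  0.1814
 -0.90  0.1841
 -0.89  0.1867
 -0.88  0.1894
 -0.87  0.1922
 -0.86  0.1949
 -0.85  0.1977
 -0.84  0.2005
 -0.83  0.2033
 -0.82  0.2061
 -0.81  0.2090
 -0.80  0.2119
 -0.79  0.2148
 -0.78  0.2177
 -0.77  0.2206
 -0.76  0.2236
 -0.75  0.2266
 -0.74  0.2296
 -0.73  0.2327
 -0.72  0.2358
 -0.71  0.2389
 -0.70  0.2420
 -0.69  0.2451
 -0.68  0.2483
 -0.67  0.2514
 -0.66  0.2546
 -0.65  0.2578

-0.7852

σ√T = 0.16 × 1.5811 = 0.2530
d₁ = [ln(280/360) + (0.008 + 0.16²/2)·2.5] / 0.2530 = [-0.2513 + 0.0520] / 0.2530 = -0.7879 ≈ -0.79
N(d₁) = N(-0.79) = 0.2148
Δ_put = N(d₁) − 1 = 0.2148 − 1 = -0.7852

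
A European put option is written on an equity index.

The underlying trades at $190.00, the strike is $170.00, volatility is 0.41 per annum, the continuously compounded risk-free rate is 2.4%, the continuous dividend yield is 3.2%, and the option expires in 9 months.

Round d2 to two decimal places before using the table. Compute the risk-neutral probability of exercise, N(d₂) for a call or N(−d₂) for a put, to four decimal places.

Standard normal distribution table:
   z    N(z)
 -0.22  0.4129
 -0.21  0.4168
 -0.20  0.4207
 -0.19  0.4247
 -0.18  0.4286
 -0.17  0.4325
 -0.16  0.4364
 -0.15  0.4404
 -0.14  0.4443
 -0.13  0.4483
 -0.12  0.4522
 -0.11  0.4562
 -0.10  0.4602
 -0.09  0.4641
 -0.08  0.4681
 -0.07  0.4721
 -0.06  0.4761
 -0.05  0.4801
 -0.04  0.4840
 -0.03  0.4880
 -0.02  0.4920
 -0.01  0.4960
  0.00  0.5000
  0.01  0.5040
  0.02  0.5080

T = 0.75;  σ√T = 0.3551
d₁ = [ln(190/170) + (0.024 − 0.032 + ½·0.41²)·0.75] / (σ√T) = (0.1112 + 0.0570) / 0.3551 = 0.4739 ⇒ 0.47
d₂ = 0.4739 − 0.3551 = 0.1188 ⇒ 0.12
Risk-neutral Pr[S_T < K] = N(−d₂) = N(-0.12) = 0.4522

0.4522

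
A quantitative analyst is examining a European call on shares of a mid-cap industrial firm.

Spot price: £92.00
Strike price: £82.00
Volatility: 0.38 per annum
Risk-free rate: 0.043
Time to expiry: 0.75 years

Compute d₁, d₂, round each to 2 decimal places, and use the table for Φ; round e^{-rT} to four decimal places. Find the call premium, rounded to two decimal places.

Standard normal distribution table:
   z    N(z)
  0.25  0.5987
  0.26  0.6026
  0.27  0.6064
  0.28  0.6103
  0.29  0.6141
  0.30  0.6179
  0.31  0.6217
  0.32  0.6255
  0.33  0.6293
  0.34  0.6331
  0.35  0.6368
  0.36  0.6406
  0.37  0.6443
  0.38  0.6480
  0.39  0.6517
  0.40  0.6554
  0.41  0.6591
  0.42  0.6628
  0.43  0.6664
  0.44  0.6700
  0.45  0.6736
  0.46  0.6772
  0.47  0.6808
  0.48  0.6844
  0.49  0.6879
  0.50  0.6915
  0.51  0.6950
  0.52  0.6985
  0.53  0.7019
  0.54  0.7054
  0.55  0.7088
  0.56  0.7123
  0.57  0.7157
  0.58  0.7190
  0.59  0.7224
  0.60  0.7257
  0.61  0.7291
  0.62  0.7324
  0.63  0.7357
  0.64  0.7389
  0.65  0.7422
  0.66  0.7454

£18.62

T = 0.75;  σ√T = 0.3291
ln(S/K) + (r + σ²/2)T = ln(92/82) + (0.043 + 0.38²/2)·0.75 = 0.1151 + 0.0864 = 0.2015
d₁ = 0.2015 / 0.3291 = 0.6122 → 0.61
d₂ = d₁ − σ√T = 0.6122 − 0.3291 = 0.2831 → 0.28
e^(−rT) = e^(−0.043·0.75) = 0.9683
N(d₁) = N(0.61) = 0.7291;  N(d₂) = N(0.28) = 0.6103
C = 92·0.7291 − 82·0.9683·0.6103 = 67.0772 − 48.4582 = 18.6190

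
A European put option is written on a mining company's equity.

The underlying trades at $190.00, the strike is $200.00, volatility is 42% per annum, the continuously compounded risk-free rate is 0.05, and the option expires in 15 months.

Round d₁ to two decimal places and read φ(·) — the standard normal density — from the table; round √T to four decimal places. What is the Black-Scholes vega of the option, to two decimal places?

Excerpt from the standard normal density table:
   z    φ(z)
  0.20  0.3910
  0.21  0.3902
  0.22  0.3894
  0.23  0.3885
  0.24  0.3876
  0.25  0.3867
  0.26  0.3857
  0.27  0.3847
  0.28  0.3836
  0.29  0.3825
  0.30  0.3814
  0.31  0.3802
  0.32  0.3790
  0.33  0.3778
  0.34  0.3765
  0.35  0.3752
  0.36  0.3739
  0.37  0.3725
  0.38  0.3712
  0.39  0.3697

81.93

σ√T = 0.42·√1.25 = 0.4696
d₁ = [ln(190/200) + (0.05 + 0.42²/2)·1.25] / 0.4696 = [-0.0513 + 0.1727] / 0.4696 = 0.2587 ≈ 0.26
√T = √1.25 = 1.1180
φ(d₁) = φ(0.26) = 0.3857
vega = S·φ(d₁)·√T = 190·0.3857·1.1180 = 81.9304
(Vega is the same for a European call and put with the same parameters.)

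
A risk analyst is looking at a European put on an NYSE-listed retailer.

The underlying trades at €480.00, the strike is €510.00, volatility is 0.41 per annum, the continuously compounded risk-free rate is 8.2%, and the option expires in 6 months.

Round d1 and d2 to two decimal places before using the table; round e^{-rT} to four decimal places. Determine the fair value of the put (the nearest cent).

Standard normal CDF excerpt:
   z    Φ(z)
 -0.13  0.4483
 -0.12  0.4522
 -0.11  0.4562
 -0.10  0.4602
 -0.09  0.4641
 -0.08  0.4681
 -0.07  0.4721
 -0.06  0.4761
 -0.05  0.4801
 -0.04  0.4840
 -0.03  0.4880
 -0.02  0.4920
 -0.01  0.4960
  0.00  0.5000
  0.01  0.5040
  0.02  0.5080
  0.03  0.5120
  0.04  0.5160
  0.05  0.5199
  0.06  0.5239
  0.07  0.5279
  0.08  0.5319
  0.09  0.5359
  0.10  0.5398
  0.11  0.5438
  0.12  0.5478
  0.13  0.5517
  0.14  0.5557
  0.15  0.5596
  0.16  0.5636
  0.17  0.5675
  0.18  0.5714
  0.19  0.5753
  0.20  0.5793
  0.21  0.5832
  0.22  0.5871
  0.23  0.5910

€60.79

T = 0.5;  σ√T = 0.2899
ln(S/K) + (r + σ²/2)T = ln(480/510) + (0.082 + 0.41²/2)·0.5 = -0.0606 + 0.0830 = 0.0224
d₁ = 0.0224 / 0.2899 = 0.0773 ⇒ 0.08
d₂ = d₁ − σ√T = 0.0773 − 0.2899 = -0.2126 ⇒ -0.21
exp(−rT) = exp(−0.082·0.5) = 0.9598
P = 510·0.9598·N(0.21) − 480·N(-0.08) = 510·0.9598·0.5832 − 480·0.4681 = 285.4752 − 224.6880 = 60.7872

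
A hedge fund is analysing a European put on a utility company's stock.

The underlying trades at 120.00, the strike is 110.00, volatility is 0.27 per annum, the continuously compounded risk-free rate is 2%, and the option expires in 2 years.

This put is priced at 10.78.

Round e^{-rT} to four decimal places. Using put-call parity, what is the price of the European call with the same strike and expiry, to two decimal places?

exp(−rT) = exp(−0.02·2) = 0.9608
Put-call parity: C − P = S − K·e^(−rT) = 120 − 110·0.9608 = 120 − 105.6880 = 14.3120
C = P + (C − P) = 10.78 + (14.3120) = 25.0920

25.09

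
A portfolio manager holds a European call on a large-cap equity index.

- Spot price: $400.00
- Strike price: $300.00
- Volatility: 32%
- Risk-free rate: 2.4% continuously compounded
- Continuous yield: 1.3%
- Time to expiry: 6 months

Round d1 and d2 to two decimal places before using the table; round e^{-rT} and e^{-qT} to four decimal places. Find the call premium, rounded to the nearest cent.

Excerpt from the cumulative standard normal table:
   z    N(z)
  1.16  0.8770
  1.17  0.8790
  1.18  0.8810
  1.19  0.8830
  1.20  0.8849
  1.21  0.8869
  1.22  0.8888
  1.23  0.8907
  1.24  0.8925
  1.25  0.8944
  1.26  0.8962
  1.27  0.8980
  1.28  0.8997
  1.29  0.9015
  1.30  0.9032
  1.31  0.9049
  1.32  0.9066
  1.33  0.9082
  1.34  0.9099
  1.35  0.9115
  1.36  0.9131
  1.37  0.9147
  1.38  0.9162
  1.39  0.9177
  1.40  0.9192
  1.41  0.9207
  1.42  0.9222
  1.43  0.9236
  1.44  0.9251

$104.73

σ√T = 0.32 × 0.7071 = 0.2263
ln(S/K) + (r − q + σ²/2)T = ln(400/300) + (0.024 − 0.013 + 0.32²/2)·0.5 = 0.2877 + 0.0311 = 0.3188
d₁ = 0.3188 / 0.2263 = 1.4088 → 1.41
d₂ = d₁ − σ√T = 1.4088 − 0.2263 = 1.1826 → 1.18
e^(−qT) = e^(−0.013·0.5) = 0.9935;  e^(−rT) = e^(−0.024·0.5) = 0.9881
N(d₁) = N(1.41) = 0.9207;  N(d₂) = N(1.18) = 0.8810
C = 400·0.9935·0.9207 − 300·0.9881·0.8810 = 365.8862 − 261.1548 = 104.7314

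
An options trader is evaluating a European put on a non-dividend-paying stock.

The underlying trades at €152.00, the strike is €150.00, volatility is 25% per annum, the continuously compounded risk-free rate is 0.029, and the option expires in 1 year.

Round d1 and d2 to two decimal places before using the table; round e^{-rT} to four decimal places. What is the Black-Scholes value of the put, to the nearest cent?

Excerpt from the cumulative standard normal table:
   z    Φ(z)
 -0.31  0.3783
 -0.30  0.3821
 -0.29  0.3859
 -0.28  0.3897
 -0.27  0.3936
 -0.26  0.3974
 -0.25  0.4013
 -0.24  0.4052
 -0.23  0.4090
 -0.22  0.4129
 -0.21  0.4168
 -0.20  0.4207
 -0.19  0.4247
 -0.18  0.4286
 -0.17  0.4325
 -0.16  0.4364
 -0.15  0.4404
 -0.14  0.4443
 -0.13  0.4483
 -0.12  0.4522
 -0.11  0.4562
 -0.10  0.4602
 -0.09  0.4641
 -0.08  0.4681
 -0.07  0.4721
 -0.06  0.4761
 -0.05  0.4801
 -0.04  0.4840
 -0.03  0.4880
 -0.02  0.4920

T = 1;  σ√T = 0.2500
d₁ = [ln(152/150) + (0.029 + 0.25²/2)·1] / 0.2500 = [0.0132 + 0.0602] / 0.2500 = 0.2940 which rounds to 0.29
d₂ = d₁ − σ√T = 0.2940 − 0.2500 = 0.0440 which rounds to 0.04
e^(−rT) = e^(−0.029·1) = 0.9714
P = 150·0.9714·N(-0.04) − 152·N(-0.29) = 150·0.9714·0.4840 − 152·0.3859 = 70.5236 − 58.6568 = 11.8668

€11.87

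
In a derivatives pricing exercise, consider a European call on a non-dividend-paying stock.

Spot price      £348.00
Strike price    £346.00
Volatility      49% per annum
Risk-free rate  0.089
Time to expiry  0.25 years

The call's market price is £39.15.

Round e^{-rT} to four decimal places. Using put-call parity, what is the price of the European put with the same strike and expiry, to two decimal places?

£29.54

exp(−rT) = exp(−0.089·0.25) = 0.9780
Put-call parity: C − P = S − K·e^(−rT) = 348 − 346·0.9780 = 348 − 338.3880 = 9.6120
P = C − (C − P) = 39.15 − (9.6120) = 29.5380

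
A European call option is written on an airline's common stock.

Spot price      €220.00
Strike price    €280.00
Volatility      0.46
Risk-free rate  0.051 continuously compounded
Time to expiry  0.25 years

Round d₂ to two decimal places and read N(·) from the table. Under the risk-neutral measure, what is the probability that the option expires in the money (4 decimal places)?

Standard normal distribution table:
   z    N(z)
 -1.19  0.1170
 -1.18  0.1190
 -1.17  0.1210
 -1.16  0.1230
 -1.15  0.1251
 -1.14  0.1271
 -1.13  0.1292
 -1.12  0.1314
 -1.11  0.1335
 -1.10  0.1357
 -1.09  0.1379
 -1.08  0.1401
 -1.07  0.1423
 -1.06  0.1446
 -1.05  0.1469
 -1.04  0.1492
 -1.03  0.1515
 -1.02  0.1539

σ√T = 0.46·√0.25 = 0.2300
d₁ = [ln(220/280) + (0.051 + ½·0.46²)·0.25] / (σ√T) = (-0.2412 + 0.0392) / 0.2300 = -0.8781 ⇒ -0.88
d₂ = -0.8781 − 0.2300 = -1.1081 ⇒ -1.11
Risk-neutral Pr[S_T > K] = N(d₂) = N(-1.11) = 0.1335

0.1335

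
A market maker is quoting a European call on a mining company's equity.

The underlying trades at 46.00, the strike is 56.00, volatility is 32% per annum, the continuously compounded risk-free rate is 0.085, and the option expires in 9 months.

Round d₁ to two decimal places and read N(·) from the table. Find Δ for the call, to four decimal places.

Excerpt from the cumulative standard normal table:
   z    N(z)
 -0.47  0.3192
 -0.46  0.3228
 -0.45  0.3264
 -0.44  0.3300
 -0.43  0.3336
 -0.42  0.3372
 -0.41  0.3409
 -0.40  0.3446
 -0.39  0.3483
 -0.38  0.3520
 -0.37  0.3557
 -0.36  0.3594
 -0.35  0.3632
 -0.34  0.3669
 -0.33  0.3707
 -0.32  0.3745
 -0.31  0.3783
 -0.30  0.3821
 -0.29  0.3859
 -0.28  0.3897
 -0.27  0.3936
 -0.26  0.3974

σ√T = 0.32·√0.75 = 0.2771
d₁ = [ln(46/56) + (0.085 + ½·0.32²)·0.75] / (σ√T) = (-0.1967 + 0.1022) / 0.2771 = -0.3412 which rounds to -0.34
N(d₁) = N(-0.34) = 0.3669
Δ_call = N(d₁) = 0.3669

0.3669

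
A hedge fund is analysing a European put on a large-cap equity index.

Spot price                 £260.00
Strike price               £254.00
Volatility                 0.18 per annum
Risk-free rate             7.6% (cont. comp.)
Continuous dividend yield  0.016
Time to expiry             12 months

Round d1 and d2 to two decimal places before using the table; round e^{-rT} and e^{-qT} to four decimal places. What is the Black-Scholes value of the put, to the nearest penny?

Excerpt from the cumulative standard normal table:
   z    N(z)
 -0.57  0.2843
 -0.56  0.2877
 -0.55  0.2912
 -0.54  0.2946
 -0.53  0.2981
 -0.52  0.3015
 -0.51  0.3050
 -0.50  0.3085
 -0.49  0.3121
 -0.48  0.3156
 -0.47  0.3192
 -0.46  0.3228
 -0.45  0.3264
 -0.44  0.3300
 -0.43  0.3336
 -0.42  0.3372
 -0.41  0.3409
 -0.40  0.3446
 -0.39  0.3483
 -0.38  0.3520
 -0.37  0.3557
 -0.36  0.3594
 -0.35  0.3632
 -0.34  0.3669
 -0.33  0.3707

σ√T = 0.18·√1 = 0.1800
d₁ = [ln(260/254) + (0.076 − 0.016 + 0.18²/2)·1] / 0.1800 = [0.0233 + 0.0762] / 0.1800 = 0.5530 → 0.55
d₂ = d₁ − σ√T = 0.5530 − 0.1800 = 0.3730 → 0.37
e^(−qT) = e^(−0.016·1) = 0.9841;  e^(−rT) = e^(−0.076·1) = 0.9268
P = 254·0.9268·N(-0.37) − 260·0.9841·N(-0.55) = 254·0.9268·0.3557 − 260·0.9841·0.2912 = 83.7343 − 74.5082 = 9.2262

£9.23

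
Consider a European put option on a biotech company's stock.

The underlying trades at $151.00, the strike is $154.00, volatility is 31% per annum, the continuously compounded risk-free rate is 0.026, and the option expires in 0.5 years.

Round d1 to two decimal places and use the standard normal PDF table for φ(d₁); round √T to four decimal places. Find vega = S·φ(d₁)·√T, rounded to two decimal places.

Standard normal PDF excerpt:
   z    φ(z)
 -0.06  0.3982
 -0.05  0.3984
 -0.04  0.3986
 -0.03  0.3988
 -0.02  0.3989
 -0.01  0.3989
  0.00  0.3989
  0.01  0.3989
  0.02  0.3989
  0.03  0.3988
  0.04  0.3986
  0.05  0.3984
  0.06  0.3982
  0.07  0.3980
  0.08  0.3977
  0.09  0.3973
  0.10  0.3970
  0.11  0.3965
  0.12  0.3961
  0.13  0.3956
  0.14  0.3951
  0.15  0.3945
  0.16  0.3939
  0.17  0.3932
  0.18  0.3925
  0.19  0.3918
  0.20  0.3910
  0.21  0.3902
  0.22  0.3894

σ√T = 0.31·√0.5 = 0.2192
d₁ = [ln(151/154) + (0.026 + ½·0.31²)·0.5] / (σ√T) = (-0.0197 + 0.0370) / 0.2192 = 0.0792 which rounds to 0.08
√T = √0.5 = 0.7071
φ(d₁) = φ(0.08) = 0.3977
vega = S·φ(d₁)·√T = 151·0.3977·0.7071 = 42.4633

42.46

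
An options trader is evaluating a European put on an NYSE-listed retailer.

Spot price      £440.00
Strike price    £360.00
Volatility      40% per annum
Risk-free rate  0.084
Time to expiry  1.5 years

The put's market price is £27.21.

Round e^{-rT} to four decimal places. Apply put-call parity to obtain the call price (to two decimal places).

exp(−rT) = exp(−0.084·1.5) = 0.8816
Put-call parity: C − P = S − K·e^(−rT) = 440 − 360·0.8816 = 440 − 317.3760 = 122.6240
C = P + (C − P) = 27.21 + (122.6240) = 149.8340

£149.83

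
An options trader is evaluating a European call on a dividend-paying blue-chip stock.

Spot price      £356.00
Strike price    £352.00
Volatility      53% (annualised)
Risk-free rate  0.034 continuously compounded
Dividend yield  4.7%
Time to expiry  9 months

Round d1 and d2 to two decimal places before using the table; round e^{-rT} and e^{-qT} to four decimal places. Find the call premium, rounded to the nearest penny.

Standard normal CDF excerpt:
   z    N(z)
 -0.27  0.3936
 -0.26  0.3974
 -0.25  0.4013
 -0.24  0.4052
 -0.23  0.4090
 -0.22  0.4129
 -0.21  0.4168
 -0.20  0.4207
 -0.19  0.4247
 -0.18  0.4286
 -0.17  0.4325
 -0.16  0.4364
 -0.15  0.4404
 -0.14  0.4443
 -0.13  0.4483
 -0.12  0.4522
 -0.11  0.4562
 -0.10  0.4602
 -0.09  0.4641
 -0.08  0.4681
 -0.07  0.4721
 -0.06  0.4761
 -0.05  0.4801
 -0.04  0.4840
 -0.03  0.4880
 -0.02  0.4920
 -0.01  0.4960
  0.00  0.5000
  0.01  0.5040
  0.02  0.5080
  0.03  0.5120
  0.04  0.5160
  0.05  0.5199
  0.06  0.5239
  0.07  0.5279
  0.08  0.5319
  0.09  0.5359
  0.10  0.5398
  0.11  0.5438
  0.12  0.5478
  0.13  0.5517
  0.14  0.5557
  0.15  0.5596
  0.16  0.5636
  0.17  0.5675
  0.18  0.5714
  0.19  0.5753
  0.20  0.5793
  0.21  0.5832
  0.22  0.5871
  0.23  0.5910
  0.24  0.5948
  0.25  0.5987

σ√T = 0.53 × 0.8660 = 0.4590
d₁ = [ln(356/352) + (0.034 − 0.047 + 0.53²/2)·0.75] / 0.4590 = [0.0113 + 0.0956] / 0.4590 = 0.2329 → 0.23
d₂ = d₁ − σ√T = 0.2329 − 0.4590 = -0.2261 → -0.23
exp(−qT) = exp(−0.047·0.75) = 0.9654;  exp(−rT) = exp(−0.034·0.75) = 0.9748
N(d₁) = N(0.23) = 0.5910;  N(d₂) = N(-0.23) = 0.4090
C = 356·0.9654·0.5910 − 352·0.9748·0.4090 = 203.1163 − 140.3400 = 62.7763

£62.78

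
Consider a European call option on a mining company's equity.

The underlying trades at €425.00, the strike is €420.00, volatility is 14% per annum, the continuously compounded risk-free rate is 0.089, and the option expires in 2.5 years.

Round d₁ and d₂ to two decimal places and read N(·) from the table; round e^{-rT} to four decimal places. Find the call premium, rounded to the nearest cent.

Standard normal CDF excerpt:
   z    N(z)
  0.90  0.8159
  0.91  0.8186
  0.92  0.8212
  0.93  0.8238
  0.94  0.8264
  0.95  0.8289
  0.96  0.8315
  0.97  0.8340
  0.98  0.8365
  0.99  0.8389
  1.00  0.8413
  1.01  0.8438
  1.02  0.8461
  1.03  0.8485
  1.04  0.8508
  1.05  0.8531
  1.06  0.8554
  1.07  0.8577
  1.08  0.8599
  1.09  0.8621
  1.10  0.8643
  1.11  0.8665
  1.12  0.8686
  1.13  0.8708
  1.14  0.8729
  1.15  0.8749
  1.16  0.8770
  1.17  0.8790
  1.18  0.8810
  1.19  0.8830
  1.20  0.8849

T = 2.5;  σ√T = 0.2214
d₁ = [ln(425/420) + (0.089 + ½·0.14²)·2.5] / (σ√T) = (0.0118 + 0.2470) / 0.2214 = 1.1693 ≈ 1.17
d₂ = 1.1693 − 0.2214 = 0.9479 ≈ 0.95
e^(−rT) = e^(−0.089·2.5) = 0.8005
N(d₁) = N(1.17) = 0.8790;  N(d₂) = N(0.95) = 0.8289
C = 425·0.8790 − 420·0.8005·0.8289 = 373.5750 − 278.6845 = 94.8905

€94.89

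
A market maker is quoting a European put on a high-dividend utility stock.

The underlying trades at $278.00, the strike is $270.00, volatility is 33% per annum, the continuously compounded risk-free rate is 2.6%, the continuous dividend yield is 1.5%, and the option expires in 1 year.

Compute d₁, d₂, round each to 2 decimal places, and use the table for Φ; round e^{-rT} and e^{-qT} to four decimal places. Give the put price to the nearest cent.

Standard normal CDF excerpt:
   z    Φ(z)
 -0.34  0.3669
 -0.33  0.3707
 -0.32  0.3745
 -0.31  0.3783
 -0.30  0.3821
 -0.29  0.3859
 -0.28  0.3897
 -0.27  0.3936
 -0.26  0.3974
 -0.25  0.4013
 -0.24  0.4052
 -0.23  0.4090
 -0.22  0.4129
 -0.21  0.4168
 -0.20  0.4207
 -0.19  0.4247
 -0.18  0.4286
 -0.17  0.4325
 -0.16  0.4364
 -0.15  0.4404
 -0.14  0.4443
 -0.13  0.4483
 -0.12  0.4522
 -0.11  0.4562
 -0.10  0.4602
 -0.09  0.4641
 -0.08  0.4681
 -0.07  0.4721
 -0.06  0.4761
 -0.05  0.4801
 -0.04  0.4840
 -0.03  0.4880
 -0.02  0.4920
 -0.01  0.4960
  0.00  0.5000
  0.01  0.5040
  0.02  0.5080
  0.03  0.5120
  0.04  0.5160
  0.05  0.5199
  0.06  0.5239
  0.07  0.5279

σ√T = 0.33·√1 = 0.3300
d₁ = [ln(278/270) + (0.026 − 0.015 + 0.33²/2)·1] / 0.3300 = [0.0292 + 0.0655] / 0.3300 = 0.2868 ⇒ 0.29
d₂ = d₁ − σ√T = 0.2868 − 0.3300 = -0.0432 ⇒ -0.04
exp(−qT) = exp(−0.015·1) = 0.9851;  exp(−rT) = exp(−0.026·1) = 0.9743
N(−d₂) = N(0.04) = 0.5160;  N(−d₁) = N(-0.29) = 0.3859
P = 270·0.9743·0.5160 − 278·0.9851·0.3859 = 135.7395 − 105.6817 = 30.0578

$30.06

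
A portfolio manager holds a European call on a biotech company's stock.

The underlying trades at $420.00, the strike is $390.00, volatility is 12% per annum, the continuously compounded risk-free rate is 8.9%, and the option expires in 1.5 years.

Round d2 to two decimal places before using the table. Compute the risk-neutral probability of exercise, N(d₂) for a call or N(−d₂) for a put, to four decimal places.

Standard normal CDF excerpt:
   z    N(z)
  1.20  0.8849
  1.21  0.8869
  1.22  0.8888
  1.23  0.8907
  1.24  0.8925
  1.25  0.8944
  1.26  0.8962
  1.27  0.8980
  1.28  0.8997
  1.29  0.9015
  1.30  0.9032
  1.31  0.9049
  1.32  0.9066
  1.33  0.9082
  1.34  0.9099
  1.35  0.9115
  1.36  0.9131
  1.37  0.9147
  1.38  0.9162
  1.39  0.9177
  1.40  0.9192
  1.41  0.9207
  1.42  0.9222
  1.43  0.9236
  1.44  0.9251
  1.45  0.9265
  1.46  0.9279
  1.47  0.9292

0.9099

σ√T = 0.12 × 1.2247 = 0.1470
ln(S/K) + (r + σ²/2)T = ln(420/390) + (0.089 + 0.12²/2)·1.5 = 0.0741 + 0.1443 = 0.2184
d₁ = 0.2184 / 0.1470 = 1.4861 ⇒ 1.49
d₂ = d₁ − σ√T = 1.4861 − 0.1470 = 1.3391 ⇒ 1.34
Risk-neutral Pr[S_T > K] = N(d₂) = N(1.34) = 0.9099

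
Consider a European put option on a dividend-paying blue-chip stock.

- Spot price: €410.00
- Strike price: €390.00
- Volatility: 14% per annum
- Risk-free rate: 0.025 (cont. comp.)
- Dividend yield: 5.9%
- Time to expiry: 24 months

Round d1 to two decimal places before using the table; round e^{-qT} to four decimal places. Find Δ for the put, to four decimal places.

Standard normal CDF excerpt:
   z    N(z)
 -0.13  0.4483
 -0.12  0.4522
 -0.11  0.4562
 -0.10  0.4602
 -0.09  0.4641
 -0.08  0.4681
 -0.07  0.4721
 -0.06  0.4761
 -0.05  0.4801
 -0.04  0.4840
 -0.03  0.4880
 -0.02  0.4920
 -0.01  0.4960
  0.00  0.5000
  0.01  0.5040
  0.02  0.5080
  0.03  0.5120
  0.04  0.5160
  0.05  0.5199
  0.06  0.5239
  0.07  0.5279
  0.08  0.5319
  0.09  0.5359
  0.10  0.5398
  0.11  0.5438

-0.4408

T = 2;  σ√T = 0.1980
d₁ = [ln(410/390) + (0.025 − 0.059 + 0.14²/2)·2] / 0.1980 = [0.0500 − 0.0484] / 0.1980 = 0.0081 ⇒ 0.01
N(d₁) = N(0.01) = 0.5040
Δ_put = e^(−qT)·(N(d₁) − 1) = 0.8887·(0.5040 − 1) = -0.4408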